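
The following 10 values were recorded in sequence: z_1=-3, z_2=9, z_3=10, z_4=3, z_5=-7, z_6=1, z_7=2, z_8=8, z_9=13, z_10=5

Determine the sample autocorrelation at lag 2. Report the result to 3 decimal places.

-0.330

Mean z̄ = (-3 + 9 + 10 + 3 − 7 + 1 + 2 + 8 + 13 + 5)/10 = 4.1000
Numerator Σ_{t=1}^{8}(z_t−z̄)(z_{t+2}−z̄) = -113.3200
Denominator Σ(z_t−z̄)² = 342.9000
r_2 = -113.3200 / 342.9000 = -0.330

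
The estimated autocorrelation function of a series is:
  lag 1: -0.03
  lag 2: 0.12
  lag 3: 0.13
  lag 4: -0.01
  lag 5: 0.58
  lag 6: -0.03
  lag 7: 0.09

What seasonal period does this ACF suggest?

The largest autocorrelation is r_5 = 0.58; the remaining lags stay at or below 0.13.
The dominant spike at lag 5 indicates a seasonal period of 5.

5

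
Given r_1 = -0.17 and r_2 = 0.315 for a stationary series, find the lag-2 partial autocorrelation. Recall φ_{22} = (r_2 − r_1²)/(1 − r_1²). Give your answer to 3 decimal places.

φ_{22} = (r_2 − r_1²) / (1 − r_1²)
r_1² = (-0.17)² = 0.0289
Numerator = 0.315 − 0.0289 = 0.2861; denominator = 1 − 0.0289 = 0.9711
φ_{22} = 0.2861 / 0.9711 = 0.295

0.295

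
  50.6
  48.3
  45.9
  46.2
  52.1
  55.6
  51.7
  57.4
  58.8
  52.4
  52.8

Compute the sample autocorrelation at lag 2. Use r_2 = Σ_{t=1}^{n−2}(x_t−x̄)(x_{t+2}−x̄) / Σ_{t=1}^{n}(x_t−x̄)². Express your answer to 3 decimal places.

Mean x̄ = (50.6 + 48.3 + 45.9 + 46.2 + 52.1 + 55.6 + 51.7 + 57.4 + 58.8 + 52.4 + 52.8)/11 = 51.9818
Numerator Σ_{t=1}^{9}(x_t−x̄)(x_{t+2}−x̄) = 33.5466
Denominator Σ(x_t−x̄)² = 175.7564
r_2 = 33.5466 / 175.7564 = 0.191

0.191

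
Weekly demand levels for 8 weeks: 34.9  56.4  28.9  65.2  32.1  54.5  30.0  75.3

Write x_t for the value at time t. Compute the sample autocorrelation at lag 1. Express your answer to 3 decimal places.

-0.709

Mean x̄ = (34.9 + 56.4 + 28.9 + 65.2 + 32.1 + 54.5 + 30.0 + 75.3)/8 = 47.1625
Deviations from mean: -12.2625, 9.2375, -18.2625, 18.0375, -15.0625, 7.3375, -17.1625, 28.1375
Numerator Σ_{t=1}^{7}(x_t−x̄)(x_{t+1}−x̄) = -1602.4352
Denominator Σ(x_t−x̄)² = 2261.5588
r_1 = -1602.4352 / 2261.5588 = -0.709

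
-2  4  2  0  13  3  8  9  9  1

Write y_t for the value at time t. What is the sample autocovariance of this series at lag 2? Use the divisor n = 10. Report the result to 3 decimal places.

2.532

Mean ȳ = (-2 + 4 + 2 + 0 + 13 + 3 + 8 + 9 + 9 + 1)/10 = 4.7000
Σ_{t=1}^{8}(y_t−ȳ)(y_{t+2}−ȳ) = 25.3200
γ_2 = 25.3200 / 10 = 2.532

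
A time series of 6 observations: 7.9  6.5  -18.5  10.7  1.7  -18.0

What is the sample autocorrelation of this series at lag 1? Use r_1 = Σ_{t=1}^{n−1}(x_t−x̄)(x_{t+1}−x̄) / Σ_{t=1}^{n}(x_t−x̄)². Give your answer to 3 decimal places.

-0.322

Mean x̄ = (7.9 + 6.5 − 18.5 + 10.7 + 1.7 − 18.0)/6 = -1.6167
Deviations from mean: 9.5167, 8.1167, -16.8833, 12.3167, 3.3167, -16.3833
Σ(x_t−x̄)(x_{t+1}−x̄) = (77.2436) + (-137.0364) + (-207.9464) + (40.8503) + (-54.3381) = -281.2269
Denominator Σ(x_t−x̄)² = 872.6083
r_1 = -281.2269 / 872.6083 = -0.322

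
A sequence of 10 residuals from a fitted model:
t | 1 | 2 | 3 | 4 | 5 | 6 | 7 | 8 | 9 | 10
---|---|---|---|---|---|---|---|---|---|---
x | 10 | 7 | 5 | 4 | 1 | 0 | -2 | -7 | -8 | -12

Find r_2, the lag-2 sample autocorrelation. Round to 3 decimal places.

Mean x̄ = (10 + 7 + 5 + 4 + 1 + 0 − 2 − 7 − 8 − 12)/10 = -0.2000
Numerator Σ_{t=1}^{8}(x_t−x̄)(x_{t+2}−x̄) = 181.1200
Denominator Σ(x_t−x̄)² = 451.6000
r_2 = 181.1200 / 451.6000 = 0.401

0.401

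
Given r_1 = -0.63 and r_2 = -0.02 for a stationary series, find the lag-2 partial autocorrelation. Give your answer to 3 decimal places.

φ_{22} = (r_2 − r_1²) / (1 − r_1²)
r_1² = (-0.63)² = 0.3969
Numerator = -0.02 − 0.3969 = -0.4169; denominator = 1 − 0.3969 = 0.6031
φ_{22} = -0.4169 / 0.6031 = -0.691

-0.691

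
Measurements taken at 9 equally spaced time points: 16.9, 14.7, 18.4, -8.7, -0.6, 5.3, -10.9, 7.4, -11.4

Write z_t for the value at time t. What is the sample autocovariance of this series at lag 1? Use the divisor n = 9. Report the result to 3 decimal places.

4.186

Mean z̄ = (16.9 + 14.7 + 18.4 − 8.7 − 0.6 + 5.3 − 10.9 + 7.4 − 11.4)/9 = 3.4556
Σ_{t=1}^{8}(z_t−z̄)(z_{t+1}−z̄) = 37.6769
γ_1 = 37.6769 / 9 = 4.186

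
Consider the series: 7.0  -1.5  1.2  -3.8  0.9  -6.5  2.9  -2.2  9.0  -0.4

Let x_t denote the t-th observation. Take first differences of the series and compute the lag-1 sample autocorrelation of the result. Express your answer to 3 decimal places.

-0.728

First differences Δx: -8.5, 2.7, -5.0, 4.7, -7.4, 9.4, -5.1, 11.2, -9.4
Mean of differences = -0.8222
Numerator Σ(Δx_t−Δx̄)(Δx_{t+1}−Δx̄) = -366.6727
Denominator Σ(Δx_t−Δx̄)² = 503.4756
r_1(Δx) = -366.6727 / 503.4756 = -0.728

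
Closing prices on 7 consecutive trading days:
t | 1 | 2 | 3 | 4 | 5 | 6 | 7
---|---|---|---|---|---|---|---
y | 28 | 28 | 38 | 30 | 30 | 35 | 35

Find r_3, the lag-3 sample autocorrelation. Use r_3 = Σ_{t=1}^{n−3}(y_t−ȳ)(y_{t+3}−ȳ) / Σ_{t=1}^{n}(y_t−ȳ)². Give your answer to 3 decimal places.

0.298

Mean ȳ = (28 + 28 + 38 + 30 + 30 + 35 + 35)/7 = 32.0000
Σ(y_t−ȳ)(y_{t+3}−ȳ) = (8.0000) + (8.0000) + (18.0000) + (-6.0000) = 28.0000
Denominator Σ(y_t−ȳ)² = 94.0000
r_3 = 28.0000 / 94.0000 = 0.298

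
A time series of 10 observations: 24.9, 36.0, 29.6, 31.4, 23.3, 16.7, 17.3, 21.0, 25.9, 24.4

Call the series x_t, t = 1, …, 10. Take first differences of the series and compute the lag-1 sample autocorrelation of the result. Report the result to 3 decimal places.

-0.111

First differences Δx: 11.1, -6.4, 1.8, -8.1, -6.6, 0.6, 3.7, 4.9, -1.5
Mean of differences = -0.0556
Numerator Σ(Δx_t−Δx̄)(Δx_{t+1}−Δx̄) = -35.2042
Denominator Σ(Δx_t−Δx̄)² = 316.8622
r_1(Δx) = -35.2042 / 316.8622 = -0.111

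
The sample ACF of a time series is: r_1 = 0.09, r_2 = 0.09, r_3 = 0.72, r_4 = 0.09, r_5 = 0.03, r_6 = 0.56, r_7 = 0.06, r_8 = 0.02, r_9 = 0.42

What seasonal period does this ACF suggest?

3

The largest autocorrelation is r_3 = 0.72, with weaker echoes at lags 6 (0.56) and 9 (0.42); the remaining lags stay at or below 0.09.
The dominant spike at lag 3 indicates a seasonal period of 3.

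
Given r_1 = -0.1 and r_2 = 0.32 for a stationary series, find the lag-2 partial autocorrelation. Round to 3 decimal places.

0.313

φ_{22} = (r_2 − r_1²) / (1 − r_1²)
r_1² = (-0.1)² = 0.01
Numerator = 0.32 − 0.0100 = 0.3100; denominator = 1 − 0.0100 = 0.9900
φ_{22} = 0.3100 / 0.9900 = 0.313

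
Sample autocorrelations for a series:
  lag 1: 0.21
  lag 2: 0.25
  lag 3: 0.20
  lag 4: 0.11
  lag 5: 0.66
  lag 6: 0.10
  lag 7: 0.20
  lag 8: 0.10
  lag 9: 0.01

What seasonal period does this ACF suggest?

5

The largest autocorrelation is r_5 = 0.66; the remaining lags stay at or below 0.25.
The dominant spike at lag 5 indicates a seasonal period of 5.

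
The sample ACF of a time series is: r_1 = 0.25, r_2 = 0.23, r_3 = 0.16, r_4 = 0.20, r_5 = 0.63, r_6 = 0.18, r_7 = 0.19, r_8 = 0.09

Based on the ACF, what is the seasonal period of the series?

5

The largest autocorrelation is r_5 = 0.63; the remaining lags stay at or below 0.25. The elevated value at lag 1 (0.25), dropping to 0.23 at lag 2, reflects decaying short-term dependence rather than seasonality.
The dominant spike at lag 5 indicates a seasonal period of 5.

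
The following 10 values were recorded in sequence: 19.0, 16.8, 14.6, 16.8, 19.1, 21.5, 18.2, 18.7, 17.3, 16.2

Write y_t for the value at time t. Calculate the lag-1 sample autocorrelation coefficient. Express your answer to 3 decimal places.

0.332

Mean ȳ = (19.0 + 16.8 + 14.6 + 16.8 + 19.1 + 21.5 + 18.2 + 18.7 + 17.3 + 16.2)/10 = 17.8200
Numerator Σ_{t=1}^{9}(y_t−ȳ)(y_{t+1}−ȳ) = 10.8876
Denominator Σ(y_t−ȳ)² = 32.8360
r_1 = 10.8876 / 32.8360 = 0.332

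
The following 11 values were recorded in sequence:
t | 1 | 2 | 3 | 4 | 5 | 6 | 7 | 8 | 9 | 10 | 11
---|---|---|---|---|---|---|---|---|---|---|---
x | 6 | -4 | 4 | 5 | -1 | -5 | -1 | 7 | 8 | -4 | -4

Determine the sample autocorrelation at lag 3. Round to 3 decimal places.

Mean x̄ = (6 − 4 + 4 + 5 − 1 − 5 − 1 + 7 + 8 − 4 − 4)/11 = 1.0000
Numerator Σ_{t=1}^{8}(x_t−x̄)(x_{t+3}−x̄) = -70.0000
Denominator Σ(x_t−x̄)² = 254.0000
r_3 = -70.0000 / 254.0000 = -0.276

-0.276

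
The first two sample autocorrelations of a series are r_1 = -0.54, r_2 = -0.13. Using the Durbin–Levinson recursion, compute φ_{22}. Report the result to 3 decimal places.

φ_{22} = (r_2 − r_1²) / (1 − r_1²)
r_1² = (-0.54)² = 0.2916
Numerator = -0.13 − 0.2916 = -0.4216; denominator = 1 − 0.2916 = 0.7084
φ_{22} = -0.4216 / 0.7084 = -0.595

-0.595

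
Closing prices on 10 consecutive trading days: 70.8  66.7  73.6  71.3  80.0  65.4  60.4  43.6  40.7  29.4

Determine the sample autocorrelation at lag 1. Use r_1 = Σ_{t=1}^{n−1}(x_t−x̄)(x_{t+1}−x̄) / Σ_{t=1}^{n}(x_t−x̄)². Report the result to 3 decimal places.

0.625

Mean x̄ = (70.8 + 66.7 + 73.6 + 71.3 + 80.0 + 65.4 + 60.4 + 43.6 + 40.7 + 29.4)/10 = 60.1900
Numerator Σ_{t=1}^{9}(x_t−x̄)(x_{t+1}−x̄) = 1549.7009
Denominator Σ(x_t−x̄)² = 2480.9490
r_1 = 1549.7009 / 2480.9490 = 0.625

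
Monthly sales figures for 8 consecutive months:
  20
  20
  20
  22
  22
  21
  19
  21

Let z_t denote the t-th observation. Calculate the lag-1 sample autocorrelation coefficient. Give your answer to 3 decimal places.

0.141

Mean z̄ = (20 + 20 + 20 + 22 + 22 + 21 + 19 + 21)/8 = 20.6250
Deviations from mean: -0.6250, -0.6250, -0.6250, 1.3750, 1.3750, 0.3750, -1.6250, 0.3750
Numerator Σ_{t=1}^{7}(z_t−z̄)(z_{t+1}−z̄) = 1.1094
Denominator Σ(z_t−z̄)² = 7.8750
r_1 = 1.1094 / 7.8750 = 0.141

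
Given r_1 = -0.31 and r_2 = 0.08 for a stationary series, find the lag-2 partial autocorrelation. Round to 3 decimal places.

φ_{22} = (r_2 − r_1²) / (1 − r_1²)
r_1² = (-0.31)² = 0.0961
Numerator = 0.08 − 0.0961 = -0.0161; denominator = 1 − 0.0961 = 0.9039
φ_{22} = -0.0161 / 0.9039 = -0.018

-0.018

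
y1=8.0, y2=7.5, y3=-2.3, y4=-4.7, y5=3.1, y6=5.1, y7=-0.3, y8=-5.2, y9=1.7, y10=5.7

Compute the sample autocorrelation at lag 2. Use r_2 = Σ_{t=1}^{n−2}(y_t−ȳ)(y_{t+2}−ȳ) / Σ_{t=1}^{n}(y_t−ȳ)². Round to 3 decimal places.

-0.669

Mean ȳ = (8.0 + 7.5 − 2.3 − 4.7 + 3.1 + 5.1 − 0.3 − 5.2 + 1.7 + 5.7)/10 = 1.8600
Numerator Σ_{t=1}^{8}(y_t−ȳ)(y_{t+2}−ȳ) = -141.2712
Denominator Σ(y_t−ȳ)² = 211.1640
r_2 = -141.2712 / 211.1640 = -0.669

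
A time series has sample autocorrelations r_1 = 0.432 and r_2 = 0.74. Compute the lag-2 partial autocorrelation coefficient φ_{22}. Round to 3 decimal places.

φ_{22} = (r_2 − r_1²) / (1 − r_1²)
r_1² = (0.432)² = 0.186624
Numerator = 0.74 − 0.1866 = 0.5534; denominator = 1 − 0.1866 = 0.8134
φ_{22} = 0.5534 / 0.8134 = 0.680

0.680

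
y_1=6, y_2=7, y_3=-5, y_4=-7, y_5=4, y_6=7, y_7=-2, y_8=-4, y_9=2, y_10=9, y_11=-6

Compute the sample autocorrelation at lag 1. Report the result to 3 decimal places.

Mean ȳ = (6 + 7 − 5 − 7 + 4 + 7 − 2 − 4 + 2 + 9 − 6)/11 = 1.0000
Numerator Σ_{t=1}^{10}(y_t−ȳ)(y_{t+1}−ȳ) = -20.0000
Denominator Σ(y_t−ȳ)² = 354.0000
r_1 = -20.0000 / 354.0000 = -0.056

-0.056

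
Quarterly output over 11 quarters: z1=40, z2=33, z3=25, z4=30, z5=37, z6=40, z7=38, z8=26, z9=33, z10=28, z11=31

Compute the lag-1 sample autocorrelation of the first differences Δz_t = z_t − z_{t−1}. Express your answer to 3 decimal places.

-0.118

First differences Δz: -7, -8, 5, 7, 3, -2, -12, 7, -5, 3
Mean of differences = -0.9000
Numerator Σ(Δz_t−Δz̄)(Δz_{t+1}−Δz̄) = -49.3100
Denominator Σ(Δz_t−Δz̄)² = 418.9000
r_1(Δz) = -49.3100 / 418.9000 = -0.118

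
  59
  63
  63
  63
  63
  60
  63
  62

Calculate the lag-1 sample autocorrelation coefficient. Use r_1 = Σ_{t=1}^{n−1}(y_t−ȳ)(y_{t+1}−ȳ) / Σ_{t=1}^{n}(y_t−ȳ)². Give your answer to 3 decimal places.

-0.222

Mean ȳ = (59 + 63 + 63 + 63 + 63 + 60 + 63 + 62)/8 = 62.0000
Deviations from mean: -3.0000, 1.0000, 1.0000, 1.0000, 1.0000, -2.0000, 1.0000, 0.0000
Numerator Σ_{t=1}^{7}(y_t−ȳ)(y_{t+1}−ȳ) = -4.0000
Denominator Σ(y_t−ȳ)² = 18.0000
r_1 = -4.0000 / 18.0000 = -0.222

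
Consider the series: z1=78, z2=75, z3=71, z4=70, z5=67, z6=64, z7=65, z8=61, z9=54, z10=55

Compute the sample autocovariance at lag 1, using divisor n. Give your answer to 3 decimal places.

37.400

Mean z̄ = (78 + 75 + 71 + 70 + 67 + 64 + 65 + 61 + 54 + 55)/10 = 66.0000
Σ_{t=1}^{9}(z_t−z̄)(z_{t+1}−z̄) = 374.0000
γ_1 = 374.0000 / 10 = 37.400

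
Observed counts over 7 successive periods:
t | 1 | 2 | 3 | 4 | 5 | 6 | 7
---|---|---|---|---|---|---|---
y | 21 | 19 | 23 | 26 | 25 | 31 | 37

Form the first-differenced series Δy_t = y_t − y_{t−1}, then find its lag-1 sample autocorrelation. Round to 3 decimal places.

First differences Δy: -2, 4, 3, -1, 6, 6
Mean of differences = 2.6667
Numerator Σ(Δy_t−Δȳ)(Δy_{t+1}−Δȳ) = -8.1111
Denominator Σ(Δy_t−Δȳ)² = 59.3333
r_1(Δy) = -8.1111 / 59.3333 = -0.137

-0.137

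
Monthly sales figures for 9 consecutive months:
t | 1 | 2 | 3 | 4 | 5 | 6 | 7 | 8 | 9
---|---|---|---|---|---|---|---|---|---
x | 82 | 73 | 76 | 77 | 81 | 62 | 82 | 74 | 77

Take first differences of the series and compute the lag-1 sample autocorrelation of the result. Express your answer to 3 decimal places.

-0.703

First differences Δx: -9, 3, 1, 4, -19, 20, -8, 3
Mean of differences = -0.6250
Numerator Σ(Δx_t−Δx̄)(Δx_{t+1}−Δx̄) = -659.7656
Denominator Σ(Δx_t−Δx̄)² = 937.8750
r_1(Δx) = -659.7656 / 937.8750 = -0.703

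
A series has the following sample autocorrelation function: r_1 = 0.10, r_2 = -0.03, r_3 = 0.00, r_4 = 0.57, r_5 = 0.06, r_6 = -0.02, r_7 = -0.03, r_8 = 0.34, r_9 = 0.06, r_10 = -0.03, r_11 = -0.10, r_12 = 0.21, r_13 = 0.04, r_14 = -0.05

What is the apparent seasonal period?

4

The largest autocorrelation is r_4 = 0.57, with weaker echoes at lags 8 (0.34) and 12 (0.21); the remaining lags stay at or below 0.10.
The dominant spike at lag 4 indicates a seasonal period of 4.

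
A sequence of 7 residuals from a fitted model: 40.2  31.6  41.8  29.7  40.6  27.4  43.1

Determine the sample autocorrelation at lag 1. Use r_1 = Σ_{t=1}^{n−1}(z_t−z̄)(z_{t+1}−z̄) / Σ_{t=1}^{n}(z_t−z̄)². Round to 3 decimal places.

Mean z̄ = (40.2 + 31.6 + 41.8 + 29.7 + 40.6 + 27.4 + 43.1)/7 = 36.3429
Deviations from mean: 3.8571, -4.7429, 5.4571, -6.6429, 4.2571, -8.9429, 6.7571
Σ(z_t−z̄)(z_{t+1}−z̄) = (-18.2939) + (-25.8824) + (-36.2510) + (-28.2796) + (-38.0710) + (-60.4282) = -207.2061
Denominator Σ(z_t−z̄)² = 255.0371
r_1 = -207.2061 / 255.0371 = -0.812

-0.812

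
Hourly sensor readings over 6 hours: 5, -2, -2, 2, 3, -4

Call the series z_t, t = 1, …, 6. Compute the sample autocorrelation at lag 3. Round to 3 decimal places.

0.190

Mean z̄ = (5 − 2 − 2 + 2 + 3 − 4)/6 = 0.3333
Deviations from mean: 4.6667, -2.3333, -2.3333, 1.6667, 2.6667, -4.3333
Numerator Σ_{t=1}^{3}(z_t−z̄)(z_{t+3}−z̄) = 11.6667
Denominator Σ(z_t−z̄)² = 61.3333
r_3 = 11.6667 / 61.3333 = 0.190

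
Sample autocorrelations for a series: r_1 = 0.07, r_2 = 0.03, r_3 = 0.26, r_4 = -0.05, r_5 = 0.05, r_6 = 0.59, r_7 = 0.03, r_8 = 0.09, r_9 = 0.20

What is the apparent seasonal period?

The largest autocorrelation is r_6 = 0.59; the remaining lags stay at or below 0.26.
The dominant spike at lag 6 indicates a seasonal period of 6.

6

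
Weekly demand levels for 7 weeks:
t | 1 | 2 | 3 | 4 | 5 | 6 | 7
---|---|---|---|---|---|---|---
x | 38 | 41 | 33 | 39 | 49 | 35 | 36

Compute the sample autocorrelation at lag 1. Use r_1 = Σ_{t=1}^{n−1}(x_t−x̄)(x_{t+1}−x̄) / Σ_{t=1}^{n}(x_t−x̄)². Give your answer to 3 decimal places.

-0.251

Mean x̄ = (38 + 41 + 33 + 39 + 49 + 35 + 36)/7 = 38.7143
Deviations from mean: -0.7143, 2.2857, -5.7143, 0.2857, 10.2857, -3.7143, -2.7143
Σ(x_t−x̄)(x_{t+1}−x̄) = (-1.6327) + (-13.0612) + (-1.6327) + (2.9388) + (-38.2041) + (10.0816) = -41.5102
Denominator Σ(x_t−x̄)² = 165.4286
r_1 = -41.5102 / 165.4286 = -0.251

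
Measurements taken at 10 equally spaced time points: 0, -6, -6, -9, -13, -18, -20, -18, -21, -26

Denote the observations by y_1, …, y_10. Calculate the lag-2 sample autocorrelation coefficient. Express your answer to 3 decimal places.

0.393

Mean ȳ = (0 − 6 − 6 − 9 − 13 − 18 − 20 − 18 − 21 − 26)/10 = -13.7000
Numerator Σ_{t=1}^{8}(y_t−ȳ)(y_{t+2}−ȳ) = 239.8200
Denominator Σ(y_t−ȳ)² = 610.1000
r_2 = 239.8200 / 610.1000 = 0.393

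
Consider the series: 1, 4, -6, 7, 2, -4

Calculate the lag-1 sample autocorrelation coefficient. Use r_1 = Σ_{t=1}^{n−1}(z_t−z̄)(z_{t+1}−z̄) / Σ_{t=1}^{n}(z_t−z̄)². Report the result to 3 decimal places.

-0.512

Mean z̄ = (1 + 4 − 6 + 7 + 2 − 4)/6 = 0.6667
Deviations from mean: 0.3333, 3.3333, -6.6667, 6.3333, 1.3333, -4.6667
Σ(z_t−z̄)(z_{t+1}−z̄) = (1.1111) + (-22.2222) + (-42.2222) + (8.4444) + (-6.2222) = -61.1111
Denominator Σ(z_t−z̄)² = 119.3333
r_1 = -61.1111 / 119.3333 = -0.512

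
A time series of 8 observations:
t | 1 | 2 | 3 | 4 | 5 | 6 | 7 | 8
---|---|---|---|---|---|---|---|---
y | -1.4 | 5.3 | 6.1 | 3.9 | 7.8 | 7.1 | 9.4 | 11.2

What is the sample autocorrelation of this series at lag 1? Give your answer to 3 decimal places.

0.233

Mean ȳ = (-1.4 + 5.3 + 6.1 + 3.9 + 7.8 + 7.1 + 9.4 + 11.2)/8 = 6.1750
Σ(y_t−ȳ)(y_{t+1}−ȳ) = (6.6281) + (0.0656) + (0.1706) + (-3.6969) + (1.5031) + (2.9831) + (16.2056) = 23.8594
Denominator Σ(y_t−ȳ)² = 102.4750
r_1 = 23.8594 / 102.4750 = 0.233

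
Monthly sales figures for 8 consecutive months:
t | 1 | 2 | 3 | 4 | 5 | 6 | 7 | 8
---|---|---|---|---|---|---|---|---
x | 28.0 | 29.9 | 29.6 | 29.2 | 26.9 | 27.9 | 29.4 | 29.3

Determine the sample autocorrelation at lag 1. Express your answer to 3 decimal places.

Mean x̄ = (28.0 + 29.9 + 29.6 + 29.2 + 26.9 + 27.9 + 29.4 + 29.3)/8 = 28.7750
Numerator Σ_{t=1}^{7}(x_t−x̄)(x_{t+1}−x̄) = 1.0319
Denominator Σ(x_t−x̄)² = 7.6750
r_1 = 1.0319 / 7.6750 = 0.134

0.134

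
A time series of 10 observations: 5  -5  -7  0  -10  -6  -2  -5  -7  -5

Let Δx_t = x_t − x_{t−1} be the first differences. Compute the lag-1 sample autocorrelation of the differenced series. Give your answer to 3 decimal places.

First differences Δx: -10, -2, 7, -10, 4, 4, -3, -2, 2
Mean of differences = -1.1111
Numerator Σ(Δx_t−Δx̄)(Δx_{t+1}−Δx̄) = -101.4568
Denominator Σ(Δx_t−Δx̄)² = 290.8889
r_1(Δx) = -101.4568 / 290.8889 = -0.349

-0.349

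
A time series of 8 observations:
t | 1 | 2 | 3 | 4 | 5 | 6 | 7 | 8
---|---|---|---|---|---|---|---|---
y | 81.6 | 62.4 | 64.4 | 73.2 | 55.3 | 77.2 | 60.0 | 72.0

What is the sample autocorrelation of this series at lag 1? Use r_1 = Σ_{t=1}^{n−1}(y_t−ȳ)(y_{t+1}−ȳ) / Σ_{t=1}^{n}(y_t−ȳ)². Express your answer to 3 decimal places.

-0.618

Mean ȳ = (81.6 + 62.4 + 64.4 + 73.2 + 55.3 + 77.2 + 60.0 + 72.0)/8 = 68.2625
Deviations from mean: 13.3375, -5.8625, -3.8625, 4.9375, -12.9625, 8.9375, -8.2625, 3.7375
Σ(y_t−ȳ)(y_{t+1}−ȳ) = (-78.1911) + (22.6439) + (-19.0711) + (-64.0023) + (-115.8523) + (-73.8461) + (-30.8811) = -359.2002
Denominator Σ(y_t−ȳ)² = 581.6988
r_1 = -359.2002 / 581.6988 = -0.618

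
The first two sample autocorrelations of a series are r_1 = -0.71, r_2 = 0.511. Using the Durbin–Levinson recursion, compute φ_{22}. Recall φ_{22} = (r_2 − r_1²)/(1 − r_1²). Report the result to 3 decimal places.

0.014

φ_{22} = (r_2 − r_1²) / (1 − r_1²)
r_1² = (-0.71)² = 0.5041
Numerator = 0.511 − 0.5041 = 0.0069; denominator = 1 − 0.5041 = 0.4959
φ_{22} = 0.0069 / 0.4959 = 0.014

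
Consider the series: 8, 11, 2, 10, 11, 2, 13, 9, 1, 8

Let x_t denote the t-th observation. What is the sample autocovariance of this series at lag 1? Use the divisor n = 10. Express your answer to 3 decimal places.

-7.675

Mean x̄ = (8 + 11 + 2 + 10 + 11 + 2 + 13 + 9 + 1 + 8)/10 = 7.5000
Σ_{t=1}^{9}(x_t−x̄)(x_{t+1}−x̄) = -76.7500
γ_1 = -76.7500 / 10 = -7.675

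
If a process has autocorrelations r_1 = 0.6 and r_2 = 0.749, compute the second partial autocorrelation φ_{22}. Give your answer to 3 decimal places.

φ_{22} = (r_2 − r_1²) / (1 − r_1²)
r_1² = (0.6)² = 0.36
Numerator = 0.749 − 0.3600 = 0.3890; denominator = 1 − 0.3600 = 0.6400
φ_{22} = 0.3890 / 0.6400 = 0.608

0.608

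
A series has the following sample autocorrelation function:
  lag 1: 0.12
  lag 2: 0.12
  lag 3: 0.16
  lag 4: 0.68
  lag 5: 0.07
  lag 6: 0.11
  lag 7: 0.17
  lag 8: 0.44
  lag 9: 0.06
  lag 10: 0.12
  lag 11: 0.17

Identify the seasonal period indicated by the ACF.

The largest autocorrelation is r_4 = 0.68, with a weaker echo at lag 8 (0.44); the remaining lags stay at or below 0.17.
The dominant spike at lag 4 indicates a seasonal period of 4.

4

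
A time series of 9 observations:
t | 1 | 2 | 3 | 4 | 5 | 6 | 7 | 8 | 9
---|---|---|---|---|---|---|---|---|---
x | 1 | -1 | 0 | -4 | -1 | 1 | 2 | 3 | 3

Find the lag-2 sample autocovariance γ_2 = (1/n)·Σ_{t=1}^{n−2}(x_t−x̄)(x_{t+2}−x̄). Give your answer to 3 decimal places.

0.833

Mean x̄ = (1 − 1 + 0 − 4 − 1 + 1 + 2 + 3 + 3)/9 = 0.4444
Σ_{t=1}^{7}(x_t−x̄)(x_{t+2}−x̄) = 7.4938
γ_2 = 7.4938 / 9 = 0.833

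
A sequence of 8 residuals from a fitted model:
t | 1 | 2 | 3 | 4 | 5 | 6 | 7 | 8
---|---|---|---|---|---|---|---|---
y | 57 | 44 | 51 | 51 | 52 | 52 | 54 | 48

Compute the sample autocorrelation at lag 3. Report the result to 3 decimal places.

-0.097

Mean ȳ = (57 + 44 + 51 + 51 + 52 + 52 + 54 + 48)/8 = 51.1250
Deviations from mean: 5.8750, -7.1250, -0.1250, -0.1250, 0.8750, 0.8750, 2.8750, -3.1250
Σ(y_t−ȳ)(y_{t+3}−ȳ) = (-0.7344) + (-6.2344) + (-0.1094) + (-0.3594) + (-2.7344) = -10.1719
Denominator Σ(y_t−ȳ)² = 104.8750
r_3 = -10.1719 / 104.8750 = -0.097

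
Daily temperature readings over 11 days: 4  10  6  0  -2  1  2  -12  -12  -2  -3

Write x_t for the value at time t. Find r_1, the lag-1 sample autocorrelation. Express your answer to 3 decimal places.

0.533

Mean x̄ = (4 + 10 + 6 + 0 − 2 + 1 + 2 − 12 − 12 − 2 − 3)/11 = -0.7273
Numerator Σ_{t=1}^{10}(x_t−x̄)(x_{t+1}−x̄) = 242.9256
Denominator Σ(x_t−x̄)² = 456.1818
r_1 = 242.9256 / 456.1818 = 0.533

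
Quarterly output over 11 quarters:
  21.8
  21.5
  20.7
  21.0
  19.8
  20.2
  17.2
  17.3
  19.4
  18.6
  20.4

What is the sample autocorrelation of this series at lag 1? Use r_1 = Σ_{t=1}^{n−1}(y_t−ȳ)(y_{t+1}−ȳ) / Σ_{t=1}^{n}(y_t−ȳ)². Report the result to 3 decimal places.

Mean ȳ = (21.8 + 21.5 + 20.7 + 21.0 + 19.8 + 20.2 + 17.2 + 17.3 + 19.4 + 18.6 + 20.4)/11 = 19.8091
Numerator Σ_{t=1}^{10}(y_t−ȳ)(y_{t+1}−ȳ) = 12.2526
Denominator Σ(y_t−ȳ)² = 24.2691
r_1 = 12.2526 / 24.2691 = 0.505

0.505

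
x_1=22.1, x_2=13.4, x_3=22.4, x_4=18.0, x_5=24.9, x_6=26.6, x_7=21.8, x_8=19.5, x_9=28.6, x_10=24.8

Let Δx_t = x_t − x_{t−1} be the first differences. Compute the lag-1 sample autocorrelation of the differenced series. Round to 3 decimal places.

First differences Δx: -8.7, 9.0, -4.4, 6.9, 1.7, -4.8, -2.3, 9.1, -3.8
Mean of differences = 0.3000
Numerator Σ(Δx_t−Δx̄)(Δx_{t+1}−Δx̄) = -193.8100
Denominator Σ(Δx_t−Δx̄)² = 351.3200
r_1(Δx) = -193.8100 / 351.3200 = -0.552

-0.552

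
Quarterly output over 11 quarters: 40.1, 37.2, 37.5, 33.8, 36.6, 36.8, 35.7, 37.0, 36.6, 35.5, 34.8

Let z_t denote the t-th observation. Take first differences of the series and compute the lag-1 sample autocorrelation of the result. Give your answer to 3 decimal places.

-0.435

First differences Δz: -2.9, 0.3, -3.7, 2.8, 0.2, -1.1, 1.3, -0.4, -1.1, -0.7
Mean of differences = -0.5300
Numerator Σ(Δz_t−Δz̄)(Δz_{t+1}−Δz̄) = -13.9219
Denominator Σ(Δz_t−Δz̄)² = 32.0210
r_1(Δz) = -13.9219 / 32.0210 = -0.435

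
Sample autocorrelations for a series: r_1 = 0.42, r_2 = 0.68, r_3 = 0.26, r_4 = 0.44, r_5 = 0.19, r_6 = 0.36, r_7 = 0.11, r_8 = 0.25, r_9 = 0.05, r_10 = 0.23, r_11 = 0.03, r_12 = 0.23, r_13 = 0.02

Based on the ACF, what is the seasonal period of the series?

The largest autocorrelation is r_2 = 0.68, with a weaker echo at lag 4 (0.44); the remaining lags stay at or below 0.42.
The dominant spike at lag 2 indicates a seasonal period of 2.

2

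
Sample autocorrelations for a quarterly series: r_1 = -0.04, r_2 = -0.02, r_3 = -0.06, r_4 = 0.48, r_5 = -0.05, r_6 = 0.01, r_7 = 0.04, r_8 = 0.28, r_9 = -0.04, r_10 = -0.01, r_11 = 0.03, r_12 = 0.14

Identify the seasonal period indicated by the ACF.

4

The largest autocorrelation is r_4 = 0.48, with a weaker echo at lag 8 (0.28); the remaining lags stay at or below 0.14.
The dominant spike at lag 4 indicates a seasonal period of 4.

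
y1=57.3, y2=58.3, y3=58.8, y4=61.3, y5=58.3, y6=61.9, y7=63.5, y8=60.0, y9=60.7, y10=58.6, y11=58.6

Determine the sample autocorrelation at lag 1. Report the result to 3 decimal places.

Mean ȳ = (57.3 + 58.3 + 58.8 + 61.3 + 58.3 + 61.9 + 63.5 + 60.0 + 60.7 + 58.6 + 58.6)/11 = 59.7545
Numerator Σ_{t=1}^{10}(y_t−ȳ)(y_{t+1}−ȳ) = 7.5434
Denominator Σ(y_t−ȳ)² = 35.8073
r_1 = 7.5434 / 35.8073 = 0.211

0.211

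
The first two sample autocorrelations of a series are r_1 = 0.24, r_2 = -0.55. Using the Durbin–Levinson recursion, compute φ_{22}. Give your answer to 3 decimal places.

-0.645

φ_{22} = (r_2 − r_1²) / (1 − r_1²)
r_1² = (0.24)² = 0.0576
Numerator = -0.55 − 0.0576 = -0.6076; denominator = 1 − 0.0576 = 0.9424
φ_{22} = -0.6076 / 0.9424 = -0.645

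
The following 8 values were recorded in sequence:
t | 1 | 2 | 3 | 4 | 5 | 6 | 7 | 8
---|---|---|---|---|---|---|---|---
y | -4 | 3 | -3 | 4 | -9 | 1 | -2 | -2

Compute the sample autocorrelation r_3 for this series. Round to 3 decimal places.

Mean ȳ = (-4 + 3 − 3 + 4 − 9 + 1 − 2 − 2)/8 = -1.5000
Deviations from mean: -2.5000, 4.5000, -1.5000, 5.5000, -7.5000, 2.5000, -0.5000, -0.5000
Σ(y_t−ȳ)(y_{t+3}−ȳ) = (-13.7500) + (-33.7500) + (-3.7500) + (-2.7500) + (3.7500) = -50.2500
Denominator Σ(y_t−ȳ)² = 122.0000
r_3 = -50.2500 / 122.0000 = -0.412

-0.412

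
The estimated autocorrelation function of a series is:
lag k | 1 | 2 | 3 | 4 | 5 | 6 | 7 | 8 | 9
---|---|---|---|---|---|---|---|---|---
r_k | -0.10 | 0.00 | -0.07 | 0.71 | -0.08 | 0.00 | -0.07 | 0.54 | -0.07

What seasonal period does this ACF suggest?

The largest autocorrelation is r_4 = 0.71, with a weaker echo at lag 8 (0.54); the remaining lags stay at or below 0.00.
The dominant spike at lag 4 indicates a seasonal period of 4.

4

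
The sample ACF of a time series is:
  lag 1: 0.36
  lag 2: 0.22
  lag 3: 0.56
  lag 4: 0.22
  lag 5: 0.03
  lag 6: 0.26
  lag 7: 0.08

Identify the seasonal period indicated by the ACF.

The largest autocorrelation is r_3 = 0.56; the remaining lags stay at or below 0.36. The elevated value at lag 1 (0.36), dropping to 0.22 at lag 2, reflects decaying short-term dependence rather than seasonality.
The dominant spike at lag 3 indicates a seasonal period of 3.

3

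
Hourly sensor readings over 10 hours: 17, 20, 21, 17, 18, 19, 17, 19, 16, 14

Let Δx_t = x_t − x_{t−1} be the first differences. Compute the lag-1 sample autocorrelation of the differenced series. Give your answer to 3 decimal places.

First differences Δx: 3, 1, -4, 1, 1, -2, 2, -3, -2
Mean of differences = -0.3333
Numerator Σ(Δx_t−Δx̄)(Δx_{t+1}−Δx̄) = -11.4444
Denominator Σ(Δx_t−Δx̄)² = 48.0000
r_1(Δx) = -11.4444 / 48.0000 = -0.238

-0.238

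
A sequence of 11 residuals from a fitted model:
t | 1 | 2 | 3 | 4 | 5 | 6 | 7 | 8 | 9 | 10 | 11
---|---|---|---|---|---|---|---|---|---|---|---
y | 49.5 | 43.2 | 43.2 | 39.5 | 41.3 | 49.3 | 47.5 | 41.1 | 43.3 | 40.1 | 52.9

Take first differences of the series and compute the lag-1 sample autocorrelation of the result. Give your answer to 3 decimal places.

-0.164

First differences Δy: -6.3, 0.0, -3.7, 1.8, 8.0, -1.8, -6.4, 2.2, -3.2, 12.8
Mean of differences = 0.3400
Numerator Σ(Δy_t−Δȳ)(Δy_{t+1}−Δȳ) = -56.2816
Denominator Σ(Δy_t−Δȳ)² = 342.5840
r_1(Δy) = -56.2816 / 342.5840 = -0.164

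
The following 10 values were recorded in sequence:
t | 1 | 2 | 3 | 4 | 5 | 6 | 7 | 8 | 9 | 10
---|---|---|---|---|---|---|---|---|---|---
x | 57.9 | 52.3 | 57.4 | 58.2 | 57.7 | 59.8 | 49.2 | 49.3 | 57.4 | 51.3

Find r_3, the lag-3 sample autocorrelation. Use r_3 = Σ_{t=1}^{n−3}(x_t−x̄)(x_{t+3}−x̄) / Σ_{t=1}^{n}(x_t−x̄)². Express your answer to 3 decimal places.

Mean x̄ = (57.9 + 52.3 + 57.4 + 58.2 + 57.7 + 59.8 + 49.2 + 49.3 + 57.4 + 51.3)/10 = 55.0500
Σ(x_t−x̄)(x_{t+3}−x̄) = (8.9775) + (-7.2875) + (11.1625) + (-18.4275) + (-15.2375) + (11.1625) + (21.9375) = 12.2875
Denominator Σ(x_t−x̄)² = 147.5850
r_3 = 12.2875 / 147.5850 = 0.083

0.083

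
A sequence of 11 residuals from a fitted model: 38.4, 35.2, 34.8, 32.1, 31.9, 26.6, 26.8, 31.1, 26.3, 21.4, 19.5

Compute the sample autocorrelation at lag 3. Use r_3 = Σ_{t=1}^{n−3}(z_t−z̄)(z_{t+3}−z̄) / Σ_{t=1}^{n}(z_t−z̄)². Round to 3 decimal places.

Mean z̄ = (38.4 + 35.2 + 34.8 + 32.1 + 31.9 + 26.6 + 26.8 + 31.1 + 26.3 + 21.4 + 19.5)/11 = 29.4636
Numerator Σ_{t=1}^{8}(z_t−z̄)(z_{t+3}−z̄) = 33.4524
Denominator Σ(z_t−z̄)² = 346.4055
r_3 = 33.4524 / 346.4055 = 0.097

0.097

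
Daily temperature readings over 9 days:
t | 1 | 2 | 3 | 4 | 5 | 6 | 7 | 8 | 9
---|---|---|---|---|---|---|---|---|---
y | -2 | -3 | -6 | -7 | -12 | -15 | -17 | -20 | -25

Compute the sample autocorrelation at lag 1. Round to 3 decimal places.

0.653

Mean ȳ = (-2 − 3 − 6 − 7 − 12 − 15 − 17 − 20 − 25)/9 = -11.8889
Numerator Σ_{t=1}^{8}(y_t−ȳ)(y_{t+1}−ȳ) = 332.5432
Denominator Σ(y_t−ȳ)² = 508.8889
r_1 = 332.5432 / 508.8889 = 0.653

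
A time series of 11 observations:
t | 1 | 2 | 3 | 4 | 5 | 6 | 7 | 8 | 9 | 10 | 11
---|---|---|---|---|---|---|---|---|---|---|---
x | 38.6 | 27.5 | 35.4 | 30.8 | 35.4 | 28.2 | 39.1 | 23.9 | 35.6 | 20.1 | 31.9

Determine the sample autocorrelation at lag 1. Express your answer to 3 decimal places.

Mean x̄ = (38.6 + 27.5 + 35.4 + 30.8 + 35.4 + 28.2 + 39.1 + 23.9 + 35.6 + 20.1 + 31.9)/11 = 31.5000
Numerator Σ_{t=1}^{10}(x_t−x̄)(x_{t+1}−x̄) = -227.6300
Denominator Σ(x_t−x̄)² = 370.6600
r_1 = -227.6300 / 370.6600 = -0.614

-0.614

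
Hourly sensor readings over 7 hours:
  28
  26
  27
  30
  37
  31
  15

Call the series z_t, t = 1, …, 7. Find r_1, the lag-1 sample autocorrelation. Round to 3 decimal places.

Mean z̄ = (28 + 26 + 27 + 30 + 37 + 31 + 15)/7 = 27.7143
Deviations from mean: 0.2857, -1.7143, -0.7143, 2.2857, 9.2857, 3.2857, -12.7143
Σ(z_t−z̄)(z_{t+1}−z̄) = (-0.4898) + (1.2245) + (-1.6327) + (21.2245) + (30.5102) + (-41.7755) = 9.0612
Denominator Σ(z_t−z̄)² = 267.4286
r_1 = 9.0612 / 267.4286 = 0.034

0.034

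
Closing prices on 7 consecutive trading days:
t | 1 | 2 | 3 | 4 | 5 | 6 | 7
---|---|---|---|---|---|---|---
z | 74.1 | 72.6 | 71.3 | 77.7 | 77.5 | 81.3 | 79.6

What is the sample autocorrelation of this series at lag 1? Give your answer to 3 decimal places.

Mean z̄ = (74.1 + 72.6 + 71.3 + 77.7 + 77.5 + 81.3 + 79.6)/7 = 76.3000
Deviations from mean: -2.2000, -3.7000, -5.0000, 1.4000, 1.2000, 5.0000, 3.3000
Σ(z_t−z̄)(z_{t+1}−z̄) = (8.1400) + (18.5000) + (-7.0000) + (1.6800) + (6.0000) + (16.5000) = 43.8200
Denominator Σ(z_t−z̄)² = 82.8200
r_1 = 43.8200 / 82.8200 = 0.529

0.529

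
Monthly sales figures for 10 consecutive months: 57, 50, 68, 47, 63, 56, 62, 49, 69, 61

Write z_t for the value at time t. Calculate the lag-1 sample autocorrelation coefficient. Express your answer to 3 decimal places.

Mean z̄ = (57 + 50 + 68 + 47 + 63 + 56 + 62 + 49 + 69 + 61)/10 = 58.2000
Numerator Σ_{t=1}^{9}(z_t−z̄)(z_{t+1}−z̄) = -357.0400
Denominator Σ(z_t−z̄)² = 541.6000
r_1 = -357.0400 / 541.6000 = -0.659

-0.659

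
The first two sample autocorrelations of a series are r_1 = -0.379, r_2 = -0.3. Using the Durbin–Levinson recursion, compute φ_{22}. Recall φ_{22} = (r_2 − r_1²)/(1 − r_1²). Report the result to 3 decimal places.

-0.518

φ_{22} = (r_2 − r_1²) / (1 − r_1²)
r_1² = (-0.379)² = 0.143641
Numerator = -0.3 − 0.1436 = -0.4436; denominator = 1 − 0.1436 = 0.8564
φ_{22} = -0.4436 / 0.8564 = -0.518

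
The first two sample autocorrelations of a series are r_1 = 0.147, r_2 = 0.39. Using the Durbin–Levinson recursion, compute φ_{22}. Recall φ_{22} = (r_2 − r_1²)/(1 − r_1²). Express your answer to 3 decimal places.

φ_{22} = (r_2 − r_1²) / (1 − r_1²)
r_1² = (0.147)² = 0.021609
Numerator = 0.39 − 0.0216 = 0.3684; denominator = 1 − 0.0216 = 0.9784
φ_{22} = 0.3684 / 0.9784 = 0.377

0.377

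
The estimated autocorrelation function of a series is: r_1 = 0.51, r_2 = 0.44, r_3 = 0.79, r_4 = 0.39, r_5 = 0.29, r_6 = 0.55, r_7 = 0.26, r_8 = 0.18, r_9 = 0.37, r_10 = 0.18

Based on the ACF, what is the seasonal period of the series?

The largest autocorrelation is r_3 = 0.79, with a weaker echo at lag 6 (0.55); the remaining lags stay at or below 0.51. The elevated value at lag 1 (0.51), dropping to 0.44 at lag 2, reflects decaying short-term dependence rather than seasonality.
The dominant spike at lag 3 indicates a seasonal period of 3.

3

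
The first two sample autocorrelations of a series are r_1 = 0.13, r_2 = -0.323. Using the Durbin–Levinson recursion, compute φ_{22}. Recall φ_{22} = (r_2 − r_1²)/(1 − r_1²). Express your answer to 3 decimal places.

φ_{22} = (r_2 − r_1²) / (1 − r_1²)
r_1² = (0.13)² = 0.0169
Numerator = -0.323 − 0.0169 = -0.3399; denominator = 1 − 0.0169 = 0.9831
φ_{22} = -0.3399 / 0.9831 = -0.346

-0.346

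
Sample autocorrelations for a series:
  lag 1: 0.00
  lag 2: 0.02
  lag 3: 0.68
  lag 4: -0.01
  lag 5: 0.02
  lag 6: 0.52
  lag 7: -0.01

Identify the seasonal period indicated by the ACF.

The largest autocorrelation is r_3 = 0.68, with a weaker echo at lag 6 (0.52); the remaining lags stay at or below 0.02.
The dominant spike at lag 3 indicates a seasonal period of 3.

3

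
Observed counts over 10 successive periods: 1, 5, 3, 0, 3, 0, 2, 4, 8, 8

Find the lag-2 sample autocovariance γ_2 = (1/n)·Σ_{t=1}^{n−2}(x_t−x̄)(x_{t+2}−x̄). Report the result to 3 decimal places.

Mean x̄ = (1 + 5 + 3 + 0 + 3 + 0 + 2 + 4 + 8 + 8)/10 = 3.4000
Σ_{t=1}^{8}(x_t−x̄)(x_{t+2}−x̄) = 2.0800
γ_2 = 2.0800 / 10 = 0.208

0.208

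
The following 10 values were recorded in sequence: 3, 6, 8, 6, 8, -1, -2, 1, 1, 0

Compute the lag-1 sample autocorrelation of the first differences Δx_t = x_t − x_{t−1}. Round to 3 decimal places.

First differences Δx: 3, 2, -2, 2, -9, -1, 3, 0, -1
Mean of differences = -0.3333
Numerator Σ(Δx_t−Δx̄)(Δx_{t+1}−Δx̄) = -15.7778
Denominator Σ(Δx_t−Δx̄)² = 112.0000
r_1(Δx) = -15.7778 / 112.0000 = -0.141

-0.141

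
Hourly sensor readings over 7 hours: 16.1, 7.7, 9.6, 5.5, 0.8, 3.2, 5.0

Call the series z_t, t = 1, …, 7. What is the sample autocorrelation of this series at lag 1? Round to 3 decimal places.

0.291

Mean z̄ = (16.1 + 7.7 + 9.6 + 5.5 + 0.8 + 3.2 + 5.0)/7 = 6.8429
Deviations from mean: 9.2571, 0.8571, 2.7571, -1.3429, -6.0429, -3.6429, -1.8429
Σ(z_t−z̄)(z_{t+1}−z̄) = (7.9347) + (2.3633) + (-3.7024) + (8.1147) + (22.0133) + (6.7133) = 43.4367
Denominator Σ(z_t−z̄)² = 149.0171
r_1 = 43.4367 / 149.0171 = 0.291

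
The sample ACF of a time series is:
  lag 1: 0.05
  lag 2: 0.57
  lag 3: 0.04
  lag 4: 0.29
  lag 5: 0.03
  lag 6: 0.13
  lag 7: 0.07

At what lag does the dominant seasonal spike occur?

2

The largest autocorrelation is r_2 = 0.57, with a weaker echo at lag 4 (0.29); the remaining lags stay at or below 0.13.
The dominant spike at lag 2 indicates a seasonal period of 2.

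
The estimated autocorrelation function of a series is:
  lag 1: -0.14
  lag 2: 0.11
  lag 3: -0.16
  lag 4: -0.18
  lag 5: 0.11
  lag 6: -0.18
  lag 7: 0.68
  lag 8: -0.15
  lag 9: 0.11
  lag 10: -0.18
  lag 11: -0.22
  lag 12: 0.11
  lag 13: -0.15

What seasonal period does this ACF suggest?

7

The largest autocorrelation is r_7 = 0.68; the remaining lags stay at or below 0.11.
The dominant spike at lag 7 indicates a seasonal period of 7.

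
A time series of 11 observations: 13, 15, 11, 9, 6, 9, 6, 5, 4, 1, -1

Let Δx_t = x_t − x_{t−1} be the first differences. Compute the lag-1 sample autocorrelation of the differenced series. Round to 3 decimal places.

First differences Δx: 2, -4, -2, -3, 3, -3, -1, -1, -3, -2
Mean of differences = -1.4000
Numerator Σ(Δx_t−Δx̄)(Δx_{t+1}−Δx̄) = -20.5600
Denominator Σ(Δx_t−Δx̄)² = 46.4000
r_1(Δx) = -20.5600 / 46.4000 = -0.443

-0.443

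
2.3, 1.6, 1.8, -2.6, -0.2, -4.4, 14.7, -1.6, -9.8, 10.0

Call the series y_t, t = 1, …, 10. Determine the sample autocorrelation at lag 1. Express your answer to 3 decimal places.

-0.384

Mean ȳ = (2.3 + 1.6 + 1.8 − 2.6 − 0.2 − 4.4 + 14.7 − 1.6 − 9.8 + 10.0)/10 = 1.1800
Numerator Σ_{t=1}^{9}(y_t−ȳ)(y_{t+1}−ȳ) = -168.0424
Denominator Σ(y_t−ȳ)² = 438.0160
r_1 = -168.0424 / 438.0160 = -0.384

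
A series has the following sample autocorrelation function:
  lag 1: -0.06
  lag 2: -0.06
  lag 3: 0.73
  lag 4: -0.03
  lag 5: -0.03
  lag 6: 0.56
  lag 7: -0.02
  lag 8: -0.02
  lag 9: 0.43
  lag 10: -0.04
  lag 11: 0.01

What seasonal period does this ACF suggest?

The largest autocorrelation is r_3 = 0.73, with weaker echoes at lags 6 (0.56) and 9 (0.43); the remaining lags stay at or below 0.01.
The dominant spike at lag 3 indicates a seasonal period of 3.

3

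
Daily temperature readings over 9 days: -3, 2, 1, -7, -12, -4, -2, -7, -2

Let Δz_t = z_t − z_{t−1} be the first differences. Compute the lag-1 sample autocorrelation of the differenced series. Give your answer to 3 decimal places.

First differences Δz: 5, -1, -8, -5, 8, 2, -5, 5
Mean of differences = 0.1250
Numerator Σ(Δz_t−Δz̄)(Δz_{t+1}−Δz̄) = -14.8906
Denominator Σ(Δz_t−Δz̄)² = 232.8750
r_1(Δz) = -14.8906 / 232.8750 = -0.064

-0.064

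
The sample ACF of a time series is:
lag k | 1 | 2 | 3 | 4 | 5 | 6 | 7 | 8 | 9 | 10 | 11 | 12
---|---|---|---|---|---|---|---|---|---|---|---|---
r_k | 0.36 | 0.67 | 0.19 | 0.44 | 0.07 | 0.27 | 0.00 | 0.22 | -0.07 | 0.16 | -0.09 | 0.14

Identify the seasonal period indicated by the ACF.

The largest autocorrelation is r_2 = 0.67, with a weaker echo at lag 4 (0.44); the remaining lags stay at or below 0.36.
The dominant spike at lag 2 indicates a seasonal period of 2.

2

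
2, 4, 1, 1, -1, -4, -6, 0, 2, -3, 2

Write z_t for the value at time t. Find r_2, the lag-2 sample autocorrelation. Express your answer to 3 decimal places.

-0.026

Mean z̄ = (2 + 4 + 1 + 1 − 1 − 4 − 6 + 0 + 2 − 3 + 2)/11 = -0.1818
Numerator Σ_{t=1}^{9}(z_t−z̄)(z_{t+2}−z̄) = -2.3388
Denominator Σ(z_t−z̄)² = 91.6364
r_2 = -2.3388 / 91.6364 = -0.026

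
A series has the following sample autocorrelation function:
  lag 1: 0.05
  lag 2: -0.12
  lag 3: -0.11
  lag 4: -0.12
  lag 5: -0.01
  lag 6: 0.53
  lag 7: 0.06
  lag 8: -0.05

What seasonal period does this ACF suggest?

The largest autocorrelation is r_6 = 0.53; the remaining lags stay at or below 0.06.
The dominant spike at lag 6 indicates a seasonal period of 6.

6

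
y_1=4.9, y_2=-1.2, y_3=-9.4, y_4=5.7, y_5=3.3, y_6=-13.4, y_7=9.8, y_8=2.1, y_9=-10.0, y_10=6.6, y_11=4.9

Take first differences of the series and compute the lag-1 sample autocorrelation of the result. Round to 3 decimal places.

First differences Δy: -6.1, -8.2, 15.1, -2.4, -16.7, 23.2, -7.7, -12.1, 16.6, -1.7
Mean of differences = 0.0000
Numerator Σ(Δy_t−Δȳ)(Δy_{t+1}−Δȳ) = -771.9500
Denominator Σ(Δy_t−Δȳ)² = 1639.5000
r_1(Δy) = -771.9500 / 1639.5000 = -0.471

-0.471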